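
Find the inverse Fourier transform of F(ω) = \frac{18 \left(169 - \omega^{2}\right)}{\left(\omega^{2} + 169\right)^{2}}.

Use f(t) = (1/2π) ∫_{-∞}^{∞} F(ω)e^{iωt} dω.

f(t) = 9 e^{- 13 \left|{t}\right|} \left|{t}\right|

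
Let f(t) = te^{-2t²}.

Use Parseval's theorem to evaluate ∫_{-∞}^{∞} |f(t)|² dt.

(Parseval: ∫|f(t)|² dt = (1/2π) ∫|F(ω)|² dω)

∫|f(t)|² dt = \frac{\sqrt{\pi}}{16}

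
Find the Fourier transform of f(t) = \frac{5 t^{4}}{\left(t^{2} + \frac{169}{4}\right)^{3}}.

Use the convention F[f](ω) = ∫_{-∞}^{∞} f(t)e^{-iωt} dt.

F(ω) = \frac{5 \pi \left(169 \omega^{2} - 130 \left|{\omega}\right| + 12\right) e^{- \frac{13 \left|{\omega}\right|}{2}}}{208}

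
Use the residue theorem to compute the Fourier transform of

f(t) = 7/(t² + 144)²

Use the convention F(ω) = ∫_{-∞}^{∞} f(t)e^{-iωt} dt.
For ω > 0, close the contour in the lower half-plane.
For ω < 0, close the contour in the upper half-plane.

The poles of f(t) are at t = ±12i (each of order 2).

Let g(z) = f(z)e^{-iωz}; for large |z| the factor e^{-iωz} decays in the lower half-plane when ω > 0 and in the upper half-plane when ω < 0.

Case ω > 0 (lower half-plane, clockwise contour ⇒ F(ω) = -2πi·ΣRes):
  Res_{z = - 12 i} g(z) = \frac{7 i \left(12 \omega + 1\right) e^{- 12 \omega}}{6912} (pole of order 2)
  F(ω) = -2πi·ΣRes = \frac{7 \pi \left(12 \omega + 1\right) e^{- 12 \omega}}{3456}

Case ω < 0 (upper half-plane, counterclockwise contour ⇒ F(ω) = +2πi·ΣRes):
  Res_{z = 12 i} g(z) = \frac{7 i \left(12 \omega - 1\right) e^{12 \omega}}{6912} (pole of order 2)
  F(ω) = 2πi·ΣRes = \frac{7 \pi \left(1 - 12 \omega\right) e^{12 \omega}}{3456}

Both cases combine into a single formula in |ω|:

F(ω) = \frac{7 \pi \left(12 \left|{\omega}\right| + 1\right) e^{- 12 \left|{\omega}\right|}}{3456}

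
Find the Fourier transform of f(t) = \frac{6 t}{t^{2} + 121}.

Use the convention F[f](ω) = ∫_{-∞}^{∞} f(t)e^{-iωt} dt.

F(ω) = - 6 i \pi e^{- 11 \left|{\omega}\right|} \operatorname{sign}{\left(\omega \right)}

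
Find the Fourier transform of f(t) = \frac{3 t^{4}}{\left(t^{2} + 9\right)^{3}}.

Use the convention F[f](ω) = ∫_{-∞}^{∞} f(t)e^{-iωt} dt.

F(ω) = \frac{3 \pi \left(3 \omega^{2} - 5 \left|{\omega}\right| + 1\right) e^{- 3 \left|{\omega}\right|}}{8}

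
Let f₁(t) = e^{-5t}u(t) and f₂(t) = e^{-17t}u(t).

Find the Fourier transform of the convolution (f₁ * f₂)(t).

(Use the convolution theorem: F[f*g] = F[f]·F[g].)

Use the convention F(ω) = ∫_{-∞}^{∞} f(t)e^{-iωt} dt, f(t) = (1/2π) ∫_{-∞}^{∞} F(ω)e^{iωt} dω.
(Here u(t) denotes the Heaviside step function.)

F[f₁*f₂](ω) = \frac{1}{\left(i \omega + 5\right) \left(i \omega + 17\right)}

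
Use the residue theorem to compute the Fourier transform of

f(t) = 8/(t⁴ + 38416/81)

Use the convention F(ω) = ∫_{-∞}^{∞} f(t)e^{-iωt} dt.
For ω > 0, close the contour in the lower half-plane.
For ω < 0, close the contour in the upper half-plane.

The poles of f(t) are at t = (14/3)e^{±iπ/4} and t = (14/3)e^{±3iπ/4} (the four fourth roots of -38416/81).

Let g(z) = f(z)e^{-iωz}; for large |z| the factor e^{-iωz} decays in the lower half-plane when ω > 0 and in the upper half-plane when ω < 0.

Case ω > 0 (lower half-plane, clockwise contour ⇒ F(ω) = -2πi·ΣRes):
  Res_{z = - \frac{7 \sqrt{2}}{3} - \frac{7 \sqrt{2} i}{3}} g(z) = \frac{27 \sqrt{2} i \left(1 - i\right) e^{\frac{7 \sqrt{2} \omega \left(-1 + i\right)}{3}}}{2744}
  Res_{z = \frac{7 \sqrt{2}}{3} - \frac{7 \sqrt{2} i}{3}} g(z) = \frac{27 \sqrt{2} i \left(1 + i\right) e^{- \frac{7 \sqrt{2} \omega \left(1 + i\right)}{3}}}{2744}
  F(ω) = -2πi·ΣRes = \frac{27 \sqrt{2} \pi \left(1 - i\right) \left(e^{\frac{14 \sqrt{2} i \omega}{3}} + i\right) e^{- \frac{7 \sqrt{2} \omega \left(1 + i\right)}{3}}}{1372} = \frac{27 \pi e^{- \frac{7 \sqrt{2} \omega}{3}} \sin{\left(\frac{7 \sqrt{2} \omega}{3} + \frac{\pi}{4} \right)}}{343}

Case ω < 0 (upper half-plane, counterclockwise contour ⇒ F(ω) = +2πi·ΣRes):
  Res_{z = \frac{7 \sqrt{2}}{3} + \frac{7 \sqrt{2} i}{3}} g(z) = \frac{27 \sqrt{2} i \left(-1 + i\right) e^{\frac{7 \sqrt{2} \omega \left(1 - i\right)}{3}}}{2744}
  Res_{z = - \frac{7 \sqrt{2}}{3} + \frac{7 \sqrt{2} i}{3}} g(z) = \frac{27 \sqrt{2} \left(1 - i\right) e^{\frac{7 \sqrt{2} \omega \left(1 + i\right)}{3}}}{2744}
  F(ω) = 2πi·ΣRes = - \frac{27 \sqrt{2} i \pi \left(i \left(1 - i\right) e^{\frac{7 \sqrt{2} \omega \left(1 - i\right)}{3}} - \left(1 - i\right) e^{\frac{7 \sqrt{2} \omega \left(1 + i\right)}{3}}\right)}{1372} = \frac{27 \pi e^{\frac{7 \sqrt{2} \omega}{3}} \cos{\left(\frac{7 \sqrt{2} \omega}{3} + \frac{\pi}{4} \right)}}{343}

Both cases combine into a single formula in |ω|:

F(ω) = \frac{27 \pi e^{- \frac{7 \sqrt{2} \left|{\omega}\right|}{3}} \sin{\left(\frac{7 \sqrt{2} \left|{\omega}\right|}{3} + \frac{\pi}{4} \right)}}{343}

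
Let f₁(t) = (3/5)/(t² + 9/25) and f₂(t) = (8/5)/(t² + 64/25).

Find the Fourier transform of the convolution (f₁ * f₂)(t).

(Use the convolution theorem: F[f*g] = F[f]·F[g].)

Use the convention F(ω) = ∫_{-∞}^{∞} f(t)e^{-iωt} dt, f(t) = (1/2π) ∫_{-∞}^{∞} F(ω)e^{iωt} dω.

F[f₁*f₂](ω) = \pi^{2} e^{- \frac{11 \left|{\omega}\right|}{5}}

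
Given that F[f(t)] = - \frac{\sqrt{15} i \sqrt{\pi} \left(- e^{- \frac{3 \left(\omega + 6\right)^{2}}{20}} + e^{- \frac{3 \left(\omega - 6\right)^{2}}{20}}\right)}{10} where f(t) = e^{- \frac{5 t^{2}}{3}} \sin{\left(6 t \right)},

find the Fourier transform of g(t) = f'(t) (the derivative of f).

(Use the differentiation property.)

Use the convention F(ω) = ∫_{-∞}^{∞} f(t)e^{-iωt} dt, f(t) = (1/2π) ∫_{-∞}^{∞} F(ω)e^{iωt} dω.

F[g](ω) = \frac{\sqrt{15} \sqrt{\pi} \omega \left(e^{\frac{18 \omega}{5}} - 1\right) e^{- \frac{3 \omega^{2}}{20} - \frac{9 \omega}{5} - \frac{27}{5}}}{10}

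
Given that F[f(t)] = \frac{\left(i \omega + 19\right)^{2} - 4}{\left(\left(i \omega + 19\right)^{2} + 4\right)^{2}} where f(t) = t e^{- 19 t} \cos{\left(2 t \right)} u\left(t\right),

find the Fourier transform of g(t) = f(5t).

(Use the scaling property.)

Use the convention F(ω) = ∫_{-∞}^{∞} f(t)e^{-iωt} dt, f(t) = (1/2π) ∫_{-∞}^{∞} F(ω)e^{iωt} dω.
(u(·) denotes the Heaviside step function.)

F[g](ω) = \frac{5 \left(\left(i \omega + 95\right)^{2} - 100\right)}{\left(\left(i \omega + 95\right)^{2} + 100\right)^{2}}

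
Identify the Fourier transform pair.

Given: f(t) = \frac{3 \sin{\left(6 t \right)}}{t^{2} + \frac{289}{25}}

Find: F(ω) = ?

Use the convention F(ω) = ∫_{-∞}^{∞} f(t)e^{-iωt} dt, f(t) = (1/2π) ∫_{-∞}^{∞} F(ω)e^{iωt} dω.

F(ω) = \frac{15 i \pi e^{- \frac{17 \left|{\omega + 6}\right|}{5}}}{34} - \frac{15 i \pi e^{- \frac{17 \left|{\omega - 6}\right|}{5}}}{34}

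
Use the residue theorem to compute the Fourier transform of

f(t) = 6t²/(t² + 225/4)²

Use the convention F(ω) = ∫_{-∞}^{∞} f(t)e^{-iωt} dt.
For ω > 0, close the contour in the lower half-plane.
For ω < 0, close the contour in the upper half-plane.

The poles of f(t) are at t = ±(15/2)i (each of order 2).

Let g(z) = f(z)e^{-iωz}; for large |z| the factor e^{-iωz} decays in the lower half-plane when ω > 0 and in the upper half-plane when ω < 0.

Case ω > 0 (lower half-plane, clockwise contour ⇒ F(ω) = -2πi·ΣRes):
  Res_{z = - \frac{15 i}{2}} g(z) = \frac{i \left(2 - 15 \omega\right) e^{- \frac{15 \omega}{2}}}{10} (pole of order 2)
  F(ω) = -2πi·ΣRes = \frac{\pi \left(2 - 15 \omega\right) e^{- \frac{15 \omega}{2}}}{5}

Case ω < 0 (upper half-plane, counterclockwise contour ⇒ F(ω) = +2πi·ΣRes):
  Res_{z = \frac{15 i}{2}} g(z) = \frac{i \left(- 15 \omega - 2\right) e^{\frac{15 \omega}{2}}}{10} (pole of order 2)
  F(ω) = 2πi·ΣRes = \frac{\pi \left(15 \omega + 2\right) e^{\frac{15 \omega}{2}}}{5}

Both cases combine into a single formula in |ω|:

F(ω) = \frac{\pi \left(2 - 15 \left|{\omega}\right|\right) e^{- \frac{15 \left|{\omega}\right|}{2}}}{5}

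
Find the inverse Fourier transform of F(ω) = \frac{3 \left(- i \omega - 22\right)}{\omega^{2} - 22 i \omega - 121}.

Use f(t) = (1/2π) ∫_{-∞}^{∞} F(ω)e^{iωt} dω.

f(t) = 3 \left(11 t + 1\right) e^{- 11 t} u\left(t\right)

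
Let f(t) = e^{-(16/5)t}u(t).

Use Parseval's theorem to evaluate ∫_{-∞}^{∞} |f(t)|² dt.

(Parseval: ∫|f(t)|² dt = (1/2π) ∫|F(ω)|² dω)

∫|f(t)|² dt = \frac{5}{32}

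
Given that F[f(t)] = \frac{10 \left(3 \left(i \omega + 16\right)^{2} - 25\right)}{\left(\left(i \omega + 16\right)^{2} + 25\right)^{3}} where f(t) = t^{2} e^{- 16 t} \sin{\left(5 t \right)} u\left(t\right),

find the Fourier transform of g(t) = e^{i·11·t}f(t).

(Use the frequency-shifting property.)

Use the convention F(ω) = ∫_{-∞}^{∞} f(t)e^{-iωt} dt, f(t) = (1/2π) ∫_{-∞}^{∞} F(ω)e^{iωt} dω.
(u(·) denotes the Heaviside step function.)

F[g](ω) = \frac{10 \left(3 \left(i \left(\omega - 11\right) + 16\right)^{2} - 25\right)}{\left(\left(i \left(\omega - 11\right) + 16\right)^{2} + 25\right)^{3}}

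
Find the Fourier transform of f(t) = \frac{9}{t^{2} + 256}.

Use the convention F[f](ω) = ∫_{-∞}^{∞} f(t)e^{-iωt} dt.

F(ω) = \frac{9 \pi e^{- 16 \left|{\omega}\right|}}{16}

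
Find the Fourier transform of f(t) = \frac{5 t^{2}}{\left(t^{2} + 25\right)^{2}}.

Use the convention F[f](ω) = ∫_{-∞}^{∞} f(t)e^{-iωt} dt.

F(ω) = \frac{\pi \left(1 - 5 \left|{\omega}\right|\right) e^{- 5 \left|{\omega}\right|}}{2}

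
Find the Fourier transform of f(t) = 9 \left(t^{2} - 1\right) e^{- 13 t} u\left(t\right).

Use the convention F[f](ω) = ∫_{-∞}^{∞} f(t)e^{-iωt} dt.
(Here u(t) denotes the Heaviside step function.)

F(ω) = \frac{9 \left(2 i \omega - \left(i \omega + 13\right)^{3} + 26\right)}{\left(i \omega + 13\right)^{4}}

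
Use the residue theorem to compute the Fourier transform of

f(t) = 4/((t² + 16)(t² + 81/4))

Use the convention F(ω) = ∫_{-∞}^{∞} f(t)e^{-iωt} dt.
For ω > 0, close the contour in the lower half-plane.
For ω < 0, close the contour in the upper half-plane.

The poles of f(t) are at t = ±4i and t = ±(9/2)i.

Let g(z) = f(z)e^{-iωz}; for large |z| the factor e^{-iωz} decays in the lower half-plane when ω > 0 and in the upper half-plane when ω < 0.

Case ω > 0 (lower half-plane, clockwise contour ⇒ F(ω) = -2πi·ΣRes):
  Res_{z = - 4 i} g(z) = \frac{2 i e^{- 4 \omega}}{17}
  Res_{z = - \frac{9 i}{2}} g(z) = - \frac{16 i e^{- \frac{9 \omega}{2}}}{153}
  F(ω) = -2πi·ΣRes = \frac{4 \pi e^{- 4 \omega}}{17} - \frac{32 \pi e^{- \frac{9 \omega}{2}}}{153}

Case ω < 0 (upper half-plane, counterclockwise contour ⇒ F(ω) = +2πi·ΣRes):
  Res_{z = 4 i} g(z) = - \frac{2 i e^{4 \omega}}{17}
  Res_{z = \frac{9 i}{2}} g(z) = \frac{16 i e^{\frac{9 \omega}{2}}}{153}
  F(ω) = 2πi·ΣRes = \frac{4 \pi \left(- 8 e^{\frac{9 \omega}{2}} + 9 e^{4 \omega}\right)}{153}

Both cases combine into a single formula in |ω|:

F(ω) = \frac{4 \pi e^{- 4 \left|{\omega}\right|}}{17} - \frac{32 \pi e^{- \frac{9 \left|{\omega}\right|}{2}}}{153}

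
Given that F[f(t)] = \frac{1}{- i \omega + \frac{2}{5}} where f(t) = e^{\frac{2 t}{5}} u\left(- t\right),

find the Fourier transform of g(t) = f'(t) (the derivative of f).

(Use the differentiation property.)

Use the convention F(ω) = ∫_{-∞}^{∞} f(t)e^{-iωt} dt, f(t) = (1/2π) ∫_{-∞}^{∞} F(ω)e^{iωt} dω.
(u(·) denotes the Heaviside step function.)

F[g](ω) = - \frac{5 \omega}{5 \omega + 2 i}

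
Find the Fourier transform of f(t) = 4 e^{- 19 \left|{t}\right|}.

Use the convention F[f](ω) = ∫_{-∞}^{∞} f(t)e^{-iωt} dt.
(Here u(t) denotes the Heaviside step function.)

F(ω) = \frac{152}{\omega^{2} + 361}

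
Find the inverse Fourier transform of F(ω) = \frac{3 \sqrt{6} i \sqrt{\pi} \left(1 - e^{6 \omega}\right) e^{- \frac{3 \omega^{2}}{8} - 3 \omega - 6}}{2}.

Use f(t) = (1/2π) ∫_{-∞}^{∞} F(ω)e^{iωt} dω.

f(t) = 6 e^{- \frac{2 t^{2}}{3}} \sin{\left(4 t \right)}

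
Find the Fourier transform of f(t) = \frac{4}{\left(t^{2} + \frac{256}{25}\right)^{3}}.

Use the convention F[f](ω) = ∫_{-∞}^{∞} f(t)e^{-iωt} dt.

F(ω) = \frac{125 \pi \left(256 \omega^{2} + 240 \left|{\omega}\right| + 75\right) e^{- \frac{16 \left|{\omega}\right|}{5}}}{2097152}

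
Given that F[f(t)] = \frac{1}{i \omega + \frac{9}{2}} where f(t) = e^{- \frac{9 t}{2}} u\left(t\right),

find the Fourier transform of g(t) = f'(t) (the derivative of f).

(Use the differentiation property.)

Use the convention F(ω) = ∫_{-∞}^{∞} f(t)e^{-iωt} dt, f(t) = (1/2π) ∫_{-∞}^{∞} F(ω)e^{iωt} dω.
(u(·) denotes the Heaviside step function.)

F[g](ω) = \frac{2 \omega}{2 \omega - 9 i}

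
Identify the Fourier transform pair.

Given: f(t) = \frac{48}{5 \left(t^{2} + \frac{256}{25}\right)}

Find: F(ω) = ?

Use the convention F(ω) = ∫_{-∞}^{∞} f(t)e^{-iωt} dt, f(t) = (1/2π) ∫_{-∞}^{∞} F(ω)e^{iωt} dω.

F(ω) = 3 \pi e^{- \frac{16 \left|{\omega}\right|}{5}}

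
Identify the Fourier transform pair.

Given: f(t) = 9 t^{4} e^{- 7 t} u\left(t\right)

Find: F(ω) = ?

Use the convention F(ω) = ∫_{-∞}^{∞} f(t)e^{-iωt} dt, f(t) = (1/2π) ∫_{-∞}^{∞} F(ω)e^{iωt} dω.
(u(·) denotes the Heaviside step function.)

F(ω) = \frac{216}{\left(i \omega + 7\right)^{5}}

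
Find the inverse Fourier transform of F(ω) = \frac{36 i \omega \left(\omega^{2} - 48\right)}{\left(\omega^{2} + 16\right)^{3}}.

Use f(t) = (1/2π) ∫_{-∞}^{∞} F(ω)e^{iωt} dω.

f(t) = 9 t e^{- 4 \left|{t}\right|} \left|{t}\right|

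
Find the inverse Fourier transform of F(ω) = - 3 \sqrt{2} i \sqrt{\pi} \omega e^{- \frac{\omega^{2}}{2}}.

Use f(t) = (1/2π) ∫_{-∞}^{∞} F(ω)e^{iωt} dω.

f(t) = 3 t e^{- \frac{t^{2}}{2}}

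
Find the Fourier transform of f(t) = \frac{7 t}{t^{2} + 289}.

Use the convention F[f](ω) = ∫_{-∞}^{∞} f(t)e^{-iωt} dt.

F(ω) = - 7 i \pi e^{- 17 \left|{\omega}\right|} \operatorname{sign}{\left(\omega \right)}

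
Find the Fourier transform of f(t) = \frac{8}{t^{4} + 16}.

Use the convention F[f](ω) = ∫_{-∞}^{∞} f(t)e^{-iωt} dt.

F(ω) = \pi e^{- \sqrt{2} \left|{\omega}\right|} \sin{\left(\sqrt{2} \left|{\omega}\right| + \frac{\pi}{4} \right)}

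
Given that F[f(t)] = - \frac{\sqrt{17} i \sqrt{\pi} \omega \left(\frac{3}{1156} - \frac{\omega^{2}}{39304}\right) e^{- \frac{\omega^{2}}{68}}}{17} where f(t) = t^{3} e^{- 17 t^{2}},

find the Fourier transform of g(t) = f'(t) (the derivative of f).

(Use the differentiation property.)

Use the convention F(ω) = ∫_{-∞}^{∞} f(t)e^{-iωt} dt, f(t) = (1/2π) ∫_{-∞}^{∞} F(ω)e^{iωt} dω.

F[g](ω) = \frac{\sqrt{17} \sqrt{\pi} \omega^{2} \left(102 - \omega^{2}\right) e^{- \frac{\omega^{2}}{68}}}{668168}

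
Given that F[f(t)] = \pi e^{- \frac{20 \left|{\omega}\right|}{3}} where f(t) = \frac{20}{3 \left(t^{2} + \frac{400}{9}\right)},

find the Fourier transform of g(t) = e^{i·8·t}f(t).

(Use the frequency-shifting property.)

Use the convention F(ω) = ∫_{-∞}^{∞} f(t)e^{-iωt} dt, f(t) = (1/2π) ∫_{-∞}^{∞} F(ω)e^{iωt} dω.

F[g](ω) = \pi e^{- \frac{20 \left|{\omega - 8}\right|}{3}}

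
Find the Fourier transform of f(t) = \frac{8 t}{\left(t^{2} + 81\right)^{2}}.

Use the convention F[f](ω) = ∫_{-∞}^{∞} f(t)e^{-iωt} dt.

F(ω) = - \frac{4 i \pi \omega e^{- 9 \left|{\omega}\right|}}{9}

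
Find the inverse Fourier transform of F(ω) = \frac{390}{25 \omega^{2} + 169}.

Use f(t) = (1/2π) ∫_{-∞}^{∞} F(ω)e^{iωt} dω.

f(t) = 3 e^{- \frac{13 \left|{t}\right|}{5}}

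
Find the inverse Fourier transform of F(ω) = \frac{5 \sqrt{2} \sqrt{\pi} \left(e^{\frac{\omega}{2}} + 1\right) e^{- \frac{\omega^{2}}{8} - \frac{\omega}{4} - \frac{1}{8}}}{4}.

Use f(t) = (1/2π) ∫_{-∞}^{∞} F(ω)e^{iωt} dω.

f(t) = 5 e^{- 2 t^{2}} \cos{\left(t \right)}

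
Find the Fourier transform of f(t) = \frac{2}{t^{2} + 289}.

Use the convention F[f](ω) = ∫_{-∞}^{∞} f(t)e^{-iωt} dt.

F(ω) = \frac{2 \pi e^{- 17 \left|{\omega}\right|}}{17}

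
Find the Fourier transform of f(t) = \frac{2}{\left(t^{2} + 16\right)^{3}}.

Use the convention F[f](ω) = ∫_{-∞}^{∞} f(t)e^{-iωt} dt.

F(ω) = \frac{\pi \left(16 \omega^{2} + 12 \left|{\omega}\right| + 3\right) e^{- 4 \left|{\omega}\right|}}{4096}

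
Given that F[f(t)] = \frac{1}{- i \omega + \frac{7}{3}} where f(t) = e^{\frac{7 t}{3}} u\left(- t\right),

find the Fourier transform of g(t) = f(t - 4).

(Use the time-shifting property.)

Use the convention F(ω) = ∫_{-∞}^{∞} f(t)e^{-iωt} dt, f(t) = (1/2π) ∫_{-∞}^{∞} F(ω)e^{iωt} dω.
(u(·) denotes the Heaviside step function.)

F[g](ω) = - \frac{3 e^{- 4 i \omega}}{3 i \omega - 7}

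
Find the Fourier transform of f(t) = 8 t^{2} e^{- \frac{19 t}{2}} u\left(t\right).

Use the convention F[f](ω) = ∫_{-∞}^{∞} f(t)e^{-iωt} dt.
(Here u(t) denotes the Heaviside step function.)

F(ω) = \frac{128}{\left(2 i \omega + 19\right)^{3}}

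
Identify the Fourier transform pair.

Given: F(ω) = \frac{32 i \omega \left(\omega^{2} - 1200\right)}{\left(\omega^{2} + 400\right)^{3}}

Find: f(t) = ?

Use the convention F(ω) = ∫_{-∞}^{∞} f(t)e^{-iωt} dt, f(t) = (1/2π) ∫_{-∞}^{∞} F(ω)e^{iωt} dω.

f(t) = 8 t e^{- 20 \left|{t}\right|} \left|{t}\right|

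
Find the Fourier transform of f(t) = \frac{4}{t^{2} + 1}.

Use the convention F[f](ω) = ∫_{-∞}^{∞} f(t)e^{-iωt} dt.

F(ω) = 4 \pi e^{- \left|{\omega}\right|}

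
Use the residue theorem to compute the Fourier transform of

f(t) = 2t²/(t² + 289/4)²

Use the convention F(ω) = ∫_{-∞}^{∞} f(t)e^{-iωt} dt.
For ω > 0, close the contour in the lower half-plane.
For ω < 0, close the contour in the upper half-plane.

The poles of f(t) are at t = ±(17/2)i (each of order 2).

Let g(z) = f(z)e^{-iωz}; for large |z| the factor e^{-iωz} decays in the lower half-plane when ω > 0 and in the upper half-plane when ω < 0.

Case ω > 0 (lower half-plane, clockwise contour ⇒ F(ω) = -2πi·ΣRes):
  Res_{z = - \frac{17 i}{2}} g(z) = \frac{i \left(2 - 17 \omega\right) e^{- \frac{17 \omega}{2}}}{34} (pole of order 2)
  F(ω) = -2πi·ΣRes = \frac{\pi \left(2 - 17 \omega\right) e^{- \frac{17 \omega}{2}}}{17}

Case ω < 0 (upper half-plane, counterclockwise contour ⇒ F(ω) = +2πi·ΣRes):
  Res_{z = \frac{17 i}{2}} g(z) = \frac{i \left(- 17 \omega - 2\right) e^{\frac{17 \omega}{2}}}{34} (pole of order 2)
  F(ω) = 2πi·ΣRes = \frac{\pi \left(17 \omega + 2\right) e^{\frac{17 \omega}{2}}}{17}

Both cases combine into a single formula in |ω|:

F(ω) = \frac{\pi \left(2 - 17 \left|{\omega}\right|\right) e^{- \frac{17 \left|{\omega}\right|}{2}}}{17}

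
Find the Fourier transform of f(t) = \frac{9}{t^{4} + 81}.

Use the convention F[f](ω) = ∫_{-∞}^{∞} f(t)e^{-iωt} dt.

F(ω) = \frac{\pi e^{- \frac{3 \sqrt{2} \left|{\omega}\right|}{2}} \sin{\left(\frac{3 \sqrt{2} \left|{\omega}\right|}{2} + \frac{\pi}{4} \right)}}{3}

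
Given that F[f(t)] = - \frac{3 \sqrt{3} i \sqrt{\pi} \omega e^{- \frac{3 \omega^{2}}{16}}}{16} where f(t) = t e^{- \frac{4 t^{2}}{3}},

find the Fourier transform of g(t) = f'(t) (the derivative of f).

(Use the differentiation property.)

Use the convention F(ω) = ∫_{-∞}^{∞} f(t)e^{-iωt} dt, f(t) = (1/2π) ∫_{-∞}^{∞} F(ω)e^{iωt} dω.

F[g](ω) = \frac{3 \sqrt{3} \sqrt{\pi} \omega^{2} e^{- \frac{3 \omega^{2}}{16}}}{16}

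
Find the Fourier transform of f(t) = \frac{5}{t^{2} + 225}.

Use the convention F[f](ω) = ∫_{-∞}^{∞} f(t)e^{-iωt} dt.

F(ω) = \frac{\pi e^{- 15 \left|{\omega}\right|}}{3}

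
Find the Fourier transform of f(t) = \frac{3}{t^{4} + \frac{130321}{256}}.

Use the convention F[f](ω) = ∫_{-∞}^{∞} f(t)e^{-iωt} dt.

F(ω) = \frac{192 \pi e^{- \frac{19 \sqrt{2} \left|{\omega}\right|}{8}} \sin{\left(\frac{19 \sqrt{2} \left|{\omega}\right|}{8} + \frac{\pi}{4} \right)}}{6859}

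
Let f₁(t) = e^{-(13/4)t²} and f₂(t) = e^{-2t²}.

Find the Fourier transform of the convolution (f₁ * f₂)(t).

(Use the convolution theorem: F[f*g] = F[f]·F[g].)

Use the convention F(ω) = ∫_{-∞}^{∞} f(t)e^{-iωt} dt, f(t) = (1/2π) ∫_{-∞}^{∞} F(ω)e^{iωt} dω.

F[f₁*f₂](ω) = \frac{\sqrt{26} \pi e^{- \frac{21 \omega^{2}}{104}}}{13}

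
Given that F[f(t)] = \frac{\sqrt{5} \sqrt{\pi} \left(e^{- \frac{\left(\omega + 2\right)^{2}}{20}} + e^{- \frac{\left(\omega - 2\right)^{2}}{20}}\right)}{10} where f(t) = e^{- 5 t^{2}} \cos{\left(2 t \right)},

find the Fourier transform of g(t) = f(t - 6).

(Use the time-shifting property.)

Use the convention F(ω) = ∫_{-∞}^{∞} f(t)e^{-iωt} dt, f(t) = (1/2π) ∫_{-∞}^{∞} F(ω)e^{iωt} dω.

F[g](ω) = \frac{\sqrt{5} \sqrt{\pi} \left(e^{\frac{2 \omega}{5}} + 1\right) e^{- \frac{\omega^{2}}{20} - \frac{\omega}{5} - 6 i \omega - \frac{1}{5}}}{10}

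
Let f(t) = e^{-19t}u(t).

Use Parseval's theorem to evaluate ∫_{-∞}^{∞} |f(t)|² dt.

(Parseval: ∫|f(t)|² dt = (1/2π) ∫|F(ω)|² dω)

∫|f(t)|² dt = \frac{1}{38}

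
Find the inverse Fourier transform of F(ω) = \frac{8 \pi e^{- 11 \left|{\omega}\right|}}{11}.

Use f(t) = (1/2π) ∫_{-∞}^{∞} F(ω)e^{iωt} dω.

f(t) = \frac{8}{t^{2} + 121}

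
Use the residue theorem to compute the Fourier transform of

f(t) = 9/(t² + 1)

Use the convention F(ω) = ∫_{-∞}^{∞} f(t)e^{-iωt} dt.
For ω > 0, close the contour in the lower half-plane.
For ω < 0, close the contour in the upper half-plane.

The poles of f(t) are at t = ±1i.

Let g(z) = f(z)e^{-iωz}; for large |z| the factor e^{-iωz} decays in the lower half-plane when ω > 0 and in the upper half-plane when ω < 0.

Case ω > 0 (lower half-plane, clockwise contour ⇒ F(ω) = -2πi·ΣRes):
  Res_{z = - i} g(z) = \frac{9 i e^{- \omega}}{2}
  F(ω) = -2πi·ΣRes = 9 \pi e^{- \omega}

Case ω < 0 (upper half-plane, counterclockwise contour ⇒ F(ω) = +2πi·ΣRes):
  Res_{z = i} g(z) = - \frac{9 i e^{\omega}}{2}
  F(ω) = 2πi·ΣRes = 9 \pi e^{\omega}

Both cases combine into a single formula in |ω|:

F(ω) = 9 \pi e^{- \left|{\omega}\right|}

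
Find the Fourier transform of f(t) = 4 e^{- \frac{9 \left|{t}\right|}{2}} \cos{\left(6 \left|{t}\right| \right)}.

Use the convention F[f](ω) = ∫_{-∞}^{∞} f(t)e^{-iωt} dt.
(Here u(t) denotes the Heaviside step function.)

F(ω) = \frac{144 \left(4 \omega^{2} + 225\right)}{16 \omega^{4} - 504 \omega^{2} + 50625}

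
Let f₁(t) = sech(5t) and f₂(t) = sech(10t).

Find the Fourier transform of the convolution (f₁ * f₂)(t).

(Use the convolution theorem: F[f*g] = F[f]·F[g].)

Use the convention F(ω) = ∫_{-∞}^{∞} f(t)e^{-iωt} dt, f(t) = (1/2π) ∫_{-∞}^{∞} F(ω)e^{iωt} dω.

F[f₁*f₂](ω) = \frac{2 \pi^{2} \sinh{\left(\frac{\pi \omega}{20} \right)}}{25 \sinh{\left(\frac{\pi \omega}{5} \right)}}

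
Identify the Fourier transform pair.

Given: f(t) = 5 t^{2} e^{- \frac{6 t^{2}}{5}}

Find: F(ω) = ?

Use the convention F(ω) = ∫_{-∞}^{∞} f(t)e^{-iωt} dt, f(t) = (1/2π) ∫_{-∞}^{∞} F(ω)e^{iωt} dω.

F(ω) = \frac{25 \sqrt{30} \sqrt{\pi} \left(12 - 5 \omega^{2}\right) e^{- \frac{5 \omega^{2}}{24}}}{864}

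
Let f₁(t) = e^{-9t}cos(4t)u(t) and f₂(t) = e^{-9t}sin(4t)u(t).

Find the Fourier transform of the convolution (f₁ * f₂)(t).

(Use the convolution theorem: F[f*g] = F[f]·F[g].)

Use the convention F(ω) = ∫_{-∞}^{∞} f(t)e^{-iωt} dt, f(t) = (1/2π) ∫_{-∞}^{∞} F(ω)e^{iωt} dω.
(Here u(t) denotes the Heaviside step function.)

F[f₁*f₂](ω) = \frac{4 \left(i \omega + 9\right)}{\left(\left(i \omega + 9\right)^{2} + 16\right)^{2}}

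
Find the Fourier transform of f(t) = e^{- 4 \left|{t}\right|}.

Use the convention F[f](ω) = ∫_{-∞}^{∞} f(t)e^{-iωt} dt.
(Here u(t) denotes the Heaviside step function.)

F(ω) = \frac{8}{\omega^{2} + 16}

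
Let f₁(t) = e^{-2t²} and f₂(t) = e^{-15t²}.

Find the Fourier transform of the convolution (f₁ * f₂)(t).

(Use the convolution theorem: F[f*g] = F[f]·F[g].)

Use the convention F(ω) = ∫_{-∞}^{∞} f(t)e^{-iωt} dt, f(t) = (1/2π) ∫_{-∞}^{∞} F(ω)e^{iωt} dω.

F[f₁*f₂](ω) = \frac{\sqrt{30} \pi e^{- \frac{17 \omega^{2}}{120}}}{30}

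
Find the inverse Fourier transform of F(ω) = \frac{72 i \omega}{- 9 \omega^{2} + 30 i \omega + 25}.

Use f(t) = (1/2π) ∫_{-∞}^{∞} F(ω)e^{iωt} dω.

f(t) = 8 \left(1 - \frac{5 t}{3}\right) e^{- \frac{5 t}{3}} u\left(t\right)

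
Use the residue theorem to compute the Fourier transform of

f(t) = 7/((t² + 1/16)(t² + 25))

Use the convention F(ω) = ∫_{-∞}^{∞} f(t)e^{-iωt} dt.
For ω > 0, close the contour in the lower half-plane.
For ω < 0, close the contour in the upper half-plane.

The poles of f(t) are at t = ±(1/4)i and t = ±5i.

Let g(z) = f(z)e^{-iωz}; for large |z| the factor e^{-iωz} decays in the lower half-plane when ω > 0 and in the upper half-plane when ω < 0.

Case ω > 0 (lower half-plane, clockwise contour ⇒ F(ω) = -2πi·ΣRes):
  Res_{z = - \frac{i}{4}} g(z) = \frac{32 i e^{- \frac{\omega}{4}}}{57}
  Res_{z = - 5 i} g(z) = - \frac{8 i e^{- 5 \omega}}{285}
  F(ω) = -2πi·ΣRes = - \frac{16 \pi e^{- 5 \omega}}{285} + \frac{64 \pi e^{- \frac{\omega}{4}}}{57}

Case ω < 0 (upper half-plane, counterclockwise contour ⇒ F(ω) = +2πi·ΣRes):
  Res_{z = \frac{i}{4}} g(z) = - \frac{32 i e^{\frac{\omega}{4}}}{57}
  Res_{z = 5 i} g(z) = \frac{8 i e^{5 \omega}}{285}
  F(ω) = 2πi·ΣRes = \frac{16 \pi \left(20 e^{\frac{\omega}{4}} - e^{5 \omega}\right)}{285}

Both cases combine into a single formula in |ω|:

F(ω) = - \frac{16 \pi e^{- 5 \left|{\omega}\right|}}{285} + \frac{64 \pi e^{- \frac{\left|{\omega}\right|}{4}}}{57}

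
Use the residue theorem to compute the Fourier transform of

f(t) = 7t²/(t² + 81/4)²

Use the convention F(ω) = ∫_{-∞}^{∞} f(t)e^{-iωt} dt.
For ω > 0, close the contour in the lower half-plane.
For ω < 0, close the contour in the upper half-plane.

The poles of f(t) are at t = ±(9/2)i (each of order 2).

Let g(z) = f(z)e^{-iωz}; for large |z| the factor e^{-iωz} decays in the lower half-plane when ω > 0 and in the upper half-plane when ω < 0.

Case ω > 0 (lower half-plane, clockwise contour ⇒ F(ω) = -2πi·ΣRes):
  Res_{z = - \frac{9 i}{2}} g(z) = \frac{7 i \left(2 - 9 \omega\right) e^{- \frac{9 \omega}{2}}}{36} (pole of order 2)
  F(ω) = -2πi·ΣRes = \frac{7 \pi \left(2 - 9 \omega\right) e^{- \frac{9 \omega}{2}}}{18}

Case ω < 0 (upper half-plane, counterclockwise contour ⇒ F(ω) = +2πi·ΣRes):
  Res_{z = \frac{9 i}{2}} g(z) = \frac{7 i \left(- 9 \omega - 2\right) e^{\frac{9 \omega}{2}}}{36} (pole of order 2)
  F(ω) = 2πi·ΣRes = \frac{7 \pi \left(9 \omega + 2\right) e^{\frac{9 \omega}{2}}}{18}

Both cases combine into a single formula in |ω|:

F(ω) = \frac{7 \pi \left(2 - 9 \left|{\omega}\right|\right) e^{- \frac{9 \left|{\omega}\right|}{2}}}{18}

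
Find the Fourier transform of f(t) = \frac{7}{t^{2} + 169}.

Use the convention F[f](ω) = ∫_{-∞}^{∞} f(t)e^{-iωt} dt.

F(ω) = \frac{7 \pi e^{- 13 \left|{\omega}\right|}}{13}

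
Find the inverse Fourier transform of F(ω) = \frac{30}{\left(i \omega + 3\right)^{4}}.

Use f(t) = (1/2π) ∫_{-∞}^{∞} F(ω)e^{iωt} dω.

f(t) = 5 t^{3} e^{- 3 t} u\left(t\right)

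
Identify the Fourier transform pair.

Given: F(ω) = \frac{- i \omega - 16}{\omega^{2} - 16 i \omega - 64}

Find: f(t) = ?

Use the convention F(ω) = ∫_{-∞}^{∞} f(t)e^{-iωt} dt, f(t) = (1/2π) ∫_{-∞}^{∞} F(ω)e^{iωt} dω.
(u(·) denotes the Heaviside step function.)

f(t) = \left(8 t + 1\right) e^{- 8 t} u\left(t\right)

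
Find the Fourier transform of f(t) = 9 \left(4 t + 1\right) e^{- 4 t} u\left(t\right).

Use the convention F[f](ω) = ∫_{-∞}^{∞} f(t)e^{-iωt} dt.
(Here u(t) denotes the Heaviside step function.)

F(ω) = \frac{9 \left(- i \omega - 8\right)}{\omega^{2} - 8 i \omega - 16}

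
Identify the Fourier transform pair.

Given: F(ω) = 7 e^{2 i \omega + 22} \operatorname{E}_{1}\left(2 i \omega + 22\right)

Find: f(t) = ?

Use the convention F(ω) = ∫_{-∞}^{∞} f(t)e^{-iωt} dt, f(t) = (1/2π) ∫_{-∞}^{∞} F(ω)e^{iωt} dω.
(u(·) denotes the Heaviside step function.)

f(t) = \frac{7 e^{- 11 t} u\left(t\right)}{t + 2}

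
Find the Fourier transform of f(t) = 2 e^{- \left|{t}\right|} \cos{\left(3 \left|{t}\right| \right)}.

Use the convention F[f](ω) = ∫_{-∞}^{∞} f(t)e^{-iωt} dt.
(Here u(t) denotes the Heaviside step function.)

F(ω) = \frac{4 \left(\omega^{2} + 10\right)}{\omega^{4} - 16 \omega^{2} + 100}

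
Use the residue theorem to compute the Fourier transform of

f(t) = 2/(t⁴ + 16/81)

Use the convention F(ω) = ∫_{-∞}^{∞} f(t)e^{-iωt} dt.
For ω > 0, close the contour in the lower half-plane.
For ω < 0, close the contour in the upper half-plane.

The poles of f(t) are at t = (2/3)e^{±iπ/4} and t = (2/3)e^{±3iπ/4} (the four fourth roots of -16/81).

Let g(z) = f(z)e^{-iωz}; for large |z| the factor e^{-iωz} decays in the lower half-plane when ω > 0 and in the upper half-plane when ω < 0.

Case ω > 0 (lower half-plane, clockwise contour ⇒ F(ω) = -2πi·ΣRes):
  Res_{z = - \frac{\sqrt{2}}{3} - \frac{\sqrt{2} i}{3}} g(z) = \frac{27 \sqrt{2} i \left(1 - i\right) e^{\frac{\sqrt{2} \omega \left(-1 + i\right)}{3}}}{32}
  Res_{z = \frac{\sqrt{2}}{3} - \frac{\sqrt{2} i}{3}} g(z) = \frac{27 \sqrt{2} i \left(1 + i\right) e^{- \frac{\sqrt{2} \omega \left(1 + i\right)}{3}}}{32}
  F(ω) = -2πi·ΣRes = \frac{27 \sqrt{2} \pi \left(1 - i\right) \left(e^{\frac{2 \sqrt{2} i \omega}{3}} + i\right) e^{- \frac{\sqrt{2} \omega \left(1 + i\right)}{3}}}{16} = \frac{27 \pi e^{- \frac{\sqrt{2} \omega}{3}} \sin{\left(\frac{\sqrt{2} \omega}{3} + \frac{\pi}{4} \right)}}{4}

Case ω < 0 (upper half-plane, counterclockwise contour ⇒ F(ω) = +2πi·ΣRes):
  Res_{z = \frac{\sqrt{2}}{3} + \frac{\sqrt{2} i}{3}} g(z) = \frac{27 \sqrt{2} i \left(-1 + i\right) e^{\frac{\sqrt{2} \omega \left(1 - i\right)}{3}}}{32}
  Res_{z = - \frac{\sqrt{2}}{3} + \frac{\sqrt{2} i}{3}} g(z) = \frac{27 \sqrt{2} \left(1 - i\right) e^{\frac{\sqrt{2} \omega \left(1 + i\right)}{3}}}{32}
  F(ω) = 2πi·ΣRes = - \frac{27 \sqrt{2} i \pi \left(i \left(1 - i\right) e^{\frac{\sqrt{2} \omega \left(1 - i\right)}{3}} - \left(1 - i\right) e^{\frac{\sqrt{2} \omega \left(1 + i\right)}{3}}\right)}{16} = \frac{27 \pi e^{\frac{\sqrt{2} \omega}{3}} \cos{\left(\frac{\sqrt{2} \omega}{3} + \frac{\pi}{4} \right)}}{4}

Both cases combine into a single formula in |ω|:

F(ω) = \frac{27 \pi e^{- \frac{\sqrt{2} \left|{\omega}\right|}{3}} \sin{\left(\frac{\sqrt{2} \left|{\omega}\right|}{3} + \frac{\pi}{4} \right)}}{4}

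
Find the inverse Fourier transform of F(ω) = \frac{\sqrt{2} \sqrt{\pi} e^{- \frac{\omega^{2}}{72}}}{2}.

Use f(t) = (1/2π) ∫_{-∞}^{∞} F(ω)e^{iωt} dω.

f(t) = 3 e^{- 18 t^{2}}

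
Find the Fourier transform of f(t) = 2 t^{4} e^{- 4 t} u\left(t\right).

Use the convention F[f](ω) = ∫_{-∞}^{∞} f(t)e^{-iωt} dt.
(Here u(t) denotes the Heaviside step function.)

F(ω) = \frac{48}{\left(i \omega + 4\right)^{5}}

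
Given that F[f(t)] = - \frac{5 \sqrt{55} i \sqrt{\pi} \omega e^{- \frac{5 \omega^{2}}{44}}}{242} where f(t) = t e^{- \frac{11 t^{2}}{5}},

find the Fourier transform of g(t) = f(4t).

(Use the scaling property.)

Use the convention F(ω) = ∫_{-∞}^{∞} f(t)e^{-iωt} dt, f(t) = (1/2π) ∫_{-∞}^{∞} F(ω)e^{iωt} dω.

F[g](ω) = - \frac{5 \sqrt{55} i \sqrt{\pi} \omega e^{- \frac{5 \omega^{2}}{704}}}{3872}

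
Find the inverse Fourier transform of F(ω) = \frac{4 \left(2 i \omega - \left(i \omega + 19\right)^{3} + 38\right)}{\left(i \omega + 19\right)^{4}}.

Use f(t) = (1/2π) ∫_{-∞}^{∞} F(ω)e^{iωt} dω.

f(t) = 4 \left(t^{2} - 1\right) e^{- 19 t} u\left(t\right)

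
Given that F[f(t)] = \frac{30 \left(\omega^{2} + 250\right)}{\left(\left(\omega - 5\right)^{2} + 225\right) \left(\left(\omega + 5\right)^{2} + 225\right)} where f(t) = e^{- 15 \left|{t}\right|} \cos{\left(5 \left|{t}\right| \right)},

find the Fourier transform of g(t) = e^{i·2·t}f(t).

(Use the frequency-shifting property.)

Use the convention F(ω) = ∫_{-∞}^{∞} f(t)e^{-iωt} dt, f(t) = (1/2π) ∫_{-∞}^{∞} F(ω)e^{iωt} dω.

F[g](ω) = \frac{30 \left(\left(\omega - 2\right)^{2} + 250\right)}{\left(\left(\omega - 7\right)^{2} + 225\right) \left(\left(\omega + 3\right)^{2} + 225\right)}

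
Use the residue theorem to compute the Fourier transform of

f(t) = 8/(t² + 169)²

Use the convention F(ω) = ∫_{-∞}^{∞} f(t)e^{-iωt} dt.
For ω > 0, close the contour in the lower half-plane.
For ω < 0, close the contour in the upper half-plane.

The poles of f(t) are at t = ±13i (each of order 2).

Let g(z) = f(z)e^{-iωz}; for large |z| the factor e^{-iωz} decays in the lower half-plane when ω > 0 and in the upper half-plane when ω < 0.

Case ω > 0 (lower half-plane, clockwise contour ⇒ F(ω) = -2πi·ΣRes):
  Res_{z = - 13 i} g(z) = \frac{2 i \left(13 \omega + 1\right) e^{- 13 \omega}}{2197} (pole of order 2)
  F(ω) = -2πi·ΣRes = \frac{4 \pi \left(13 \omega + 1\right) e^{- 13 \omega}}{2197}

Case ω < 0 (upper half-plane, counterclockwise contour ⇒ F(ω) = +2πi·ΣRes):
  Res_{z = 13 i} g(z) = \frac{2 i \left(13 \omega - 1\right) e^{13 \omega}}{2197} (pole of order 2)
  F(ω) = 2πi·ΣRes = \frac{4 \pi \left(1 - 13 \omega\right) e^{13 \omega}}{2197}

Both cases combine into a single formula in |ω|:

F(ω) = \frac{4 \pi \left(13 \left|{\omega}\right| + 1\right) e^{- 13 \left|{\omega}\right|}}{2197}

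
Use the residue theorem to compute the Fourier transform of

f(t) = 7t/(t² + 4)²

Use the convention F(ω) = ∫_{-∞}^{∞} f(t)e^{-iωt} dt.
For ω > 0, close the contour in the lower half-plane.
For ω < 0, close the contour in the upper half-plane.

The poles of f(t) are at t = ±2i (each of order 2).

Let g(z) = f(z)e^{-iωz}; for large |z| the factor e^{-iωz} decays in the lower half-plane when ω > 0 and in the upper half-plane when ω < 0.

Case ω > 0 (lower half-plane, clockwise contour ⇒ F(ω) = -2πi·ΣRes):
  Res_{z = - 2 i} g(z) = \frac{7 \omega e^{- 2 \omega}}{8} (pole of order 2)
  F(ω) = -2πi·ΣRes = - \frac{7 i \pi \omega e^{- 2 \omega}}{4}

Case ω < 0 (upper half-plane, counterclockwise contour ⇒ F(ω) = +2πi·ΣRes):
  Res_{z = 2 i} g(z) = - \frac{7 \omega e^{2 \omega}}{8} (pole of order 2)
  F(ω) = 2πi·ΣRes = - \frac{7 i \pi \omega e^{2 \omega}}{4}

Both cases combine into a single formula in |ω|:

F(ω) = - \frac{7 i \pi \omega e^{- 2 \left|{\omega}\right|}}{4}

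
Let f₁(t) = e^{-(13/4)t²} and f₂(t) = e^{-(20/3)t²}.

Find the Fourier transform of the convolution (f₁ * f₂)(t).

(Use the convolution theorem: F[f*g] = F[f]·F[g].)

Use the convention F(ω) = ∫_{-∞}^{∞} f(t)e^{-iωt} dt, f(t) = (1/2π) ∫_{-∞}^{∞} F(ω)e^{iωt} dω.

F[f₁*f₂](ω) = \frac{\sqrt{195} \pi e^{- \frac{119 \omega^{2}}{1040}}}{65}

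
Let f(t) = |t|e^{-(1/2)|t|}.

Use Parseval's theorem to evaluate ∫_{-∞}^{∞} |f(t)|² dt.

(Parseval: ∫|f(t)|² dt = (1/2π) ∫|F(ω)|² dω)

∫|f(t)|² dt = 4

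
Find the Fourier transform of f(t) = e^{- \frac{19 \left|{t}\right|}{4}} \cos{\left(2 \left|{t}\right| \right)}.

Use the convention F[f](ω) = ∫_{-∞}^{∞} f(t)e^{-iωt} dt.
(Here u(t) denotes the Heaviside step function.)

F(ω) = \frac{152 \left(16 \omega^{2} + 425\right)}{256 \omega^{4} + 9504 \omega^{2} + 180625}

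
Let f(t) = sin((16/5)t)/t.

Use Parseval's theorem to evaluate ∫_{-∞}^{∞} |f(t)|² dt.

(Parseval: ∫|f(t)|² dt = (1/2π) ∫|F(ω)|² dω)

∫|f(t)|² dt = \frac{16 \pi}{5}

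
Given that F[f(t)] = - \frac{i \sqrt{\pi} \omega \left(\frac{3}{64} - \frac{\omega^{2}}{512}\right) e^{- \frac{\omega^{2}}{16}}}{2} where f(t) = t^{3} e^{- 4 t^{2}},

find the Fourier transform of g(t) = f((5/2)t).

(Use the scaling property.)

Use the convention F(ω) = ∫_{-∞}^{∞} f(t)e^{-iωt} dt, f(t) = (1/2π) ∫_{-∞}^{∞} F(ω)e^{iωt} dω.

F[g](ω) = \frac{i \sqrt{\pi} \omega \left(\omega^{2} - 150\right) e^{- \frac{\omega^{2}}{100}}}{40000}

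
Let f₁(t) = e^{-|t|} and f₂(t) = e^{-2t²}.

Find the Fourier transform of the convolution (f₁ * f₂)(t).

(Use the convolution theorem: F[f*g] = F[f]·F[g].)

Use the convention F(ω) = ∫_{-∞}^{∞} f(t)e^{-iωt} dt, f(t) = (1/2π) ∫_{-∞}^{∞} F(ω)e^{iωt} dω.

F[f₁*f₂](ω) = \frac{\sqrt{2} \sqrt{\pi} e^{- \frac{\omega^{2}}{8}}}{\omega^{2} + 1}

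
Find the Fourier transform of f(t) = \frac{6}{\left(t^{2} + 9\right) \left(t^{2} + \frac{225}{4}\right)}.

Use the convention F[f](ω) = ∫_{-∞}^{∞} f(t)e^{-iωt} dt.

F(ω) = \frac{8 \pi e^{- 3 \left|{\omega}\right|}}{189} - \frac{16 \pi e^{- \frac{15 \left|{\omega}\right|}{2}}}{945}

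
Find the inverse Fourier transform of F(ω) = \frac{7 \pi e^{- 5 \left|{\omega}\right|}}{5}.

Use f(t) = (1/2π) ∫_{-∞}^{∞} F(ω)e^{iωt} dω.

f(t) = \frac{7}{t^{2} + 25}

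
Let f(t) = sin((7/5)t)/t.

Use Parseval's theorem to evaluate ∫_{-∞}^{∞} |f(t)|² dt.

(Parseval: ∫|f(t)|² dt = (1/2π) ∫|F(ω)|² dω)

∫|f(t)|² dt = \frac{7 \pi}{5}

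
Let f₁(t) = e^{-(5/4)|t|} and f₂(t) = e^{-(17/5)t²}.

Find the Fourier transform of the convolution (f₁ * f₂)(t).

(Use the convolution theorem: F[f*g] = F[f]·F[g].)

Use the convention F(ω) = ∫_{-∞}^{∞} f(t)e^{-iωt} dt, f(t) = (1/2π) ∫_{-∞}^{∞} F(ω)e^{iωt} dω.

F[f₁*f₂](ω) = \frac{40 \sqrt{85} \sqrt{\pi} e^{- \frac{5 \omega^{2}}{68}}}{17 \left(16 \omega^{2} + 25\right)}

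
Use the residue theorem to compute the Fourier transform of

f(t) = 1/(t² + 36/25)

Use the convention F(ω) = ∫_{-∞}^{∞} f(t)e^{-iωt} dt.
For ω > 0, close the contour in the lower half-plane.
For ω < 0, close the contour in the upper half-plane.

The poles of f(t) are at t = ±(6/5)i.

Let g(z) = f(z)e^{-iωz}; for large |z| the factor e^{-iωz} decays in the lower half-plane when ω > 0 and in the upper half-plane when ω < 0.

Case ω > 0 (lower half-plane, clockwise contour ⇒ F(ω) = -2πi·ΣRes):
  Res_{z = - \frac{6 i}{5}} g(z) = \frac{5 i e^{- \frac{6 \omega}{5}}}{12}
  F(ω) = -2πi·ΣRes = \frac{5 \pi e^{- \frac{6 \omega}{5}}}{6}

Case ω < 0 (upper half-plane, counterclockwise contour ⇒ F(ω) = +2πi·ΣRes):
  Res_{z = \frac{6 i}{5}} g(z) = - \frac{5 i e^{\frac{6 \omega}{5}}}{12}
  F(ω) = 2πi·ΣRes = \frac{5 \pi e^{\frac{6 \omega}{5}}}{6}

Both cases combine into a single formula in |ω|:

F(ω) = \frac{5 \pi e^{- \frac{6 \left|{\omega}\right|}{5}}}{6}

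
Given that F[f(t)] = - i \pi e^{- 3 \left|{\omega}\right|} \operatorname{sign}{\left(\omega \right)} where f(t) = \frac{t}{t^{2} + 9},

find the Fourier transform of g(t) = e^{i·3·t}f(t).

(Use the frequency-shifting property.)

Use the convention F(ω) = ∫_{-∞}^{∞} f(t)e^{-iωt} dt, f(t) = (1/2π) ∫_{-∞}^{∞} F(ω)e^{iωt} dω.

F[g](ω) = - i \pi e^{- 3 \left|{\omega - 3}\right|} \operatorname{sign}{\left(\omega - 3 \right)}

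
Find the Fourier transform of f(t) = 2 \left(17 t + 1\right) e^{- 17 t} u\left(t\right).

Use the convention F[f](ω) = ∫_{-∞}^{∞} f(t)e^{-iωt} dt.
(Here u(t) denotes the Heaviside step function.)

F(ω) = \frac{2 \left(- i \omega - 34\right)}{\omega^{2} - 34 i \omega - 289}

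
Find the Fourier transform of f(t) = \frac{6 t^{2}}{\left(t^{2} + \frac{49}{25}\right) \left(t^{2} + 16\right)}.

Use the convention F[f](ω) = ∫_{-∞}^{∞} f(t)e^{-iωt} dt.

F(ω) = \frac{200 \pi e^{- 4 \left|{\omega}\right|}}{117} - \frac{70 \pi e^{- \frac{7 \left|{\omega}\right|}{5}}}{117}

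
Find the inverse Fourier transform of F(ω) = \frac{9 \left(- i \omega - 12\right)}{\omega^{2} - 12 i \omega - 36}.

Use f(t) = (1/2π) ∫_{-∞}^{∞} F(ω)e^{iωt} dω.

f(t) = 9 \left(6 t + 1\right) e^{- 6 t} u\left(t\right)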